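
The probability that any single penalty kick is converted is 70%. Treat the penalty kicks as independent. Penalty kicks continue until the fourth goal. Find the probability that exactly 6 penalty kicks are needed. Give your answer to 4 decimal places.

Y = trial on which the fourth success occurs; negative binomial, r=4, p=0.70.
P(Y=6) = C(5,3) · p^4 · (1−p)^2
= 10 · 0.2401 · 0.09 = 0.216090

0.2161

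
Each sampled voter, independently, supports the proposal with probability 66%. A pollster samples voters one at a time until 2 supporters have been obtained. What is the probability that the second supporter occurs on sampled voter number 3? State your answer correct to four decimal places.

Y = trial on which the second success occurs; negative binomial, r=2, p=0.66.
P(Y=3) = C(2,1) · p^2 · (1−p)^1
= 2 · 0.4356 · 0.34 = 0.296208

0.2962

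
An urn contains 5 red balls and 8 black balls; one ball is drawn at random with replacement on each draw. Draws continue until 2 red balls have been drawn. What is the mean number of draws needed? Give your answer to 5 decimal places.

Y = total draws until the second success; negative binomial with r=2, p=0.384615.
E[Y] = r / p = 2 / 0.384615 = 5.2000000

5.20000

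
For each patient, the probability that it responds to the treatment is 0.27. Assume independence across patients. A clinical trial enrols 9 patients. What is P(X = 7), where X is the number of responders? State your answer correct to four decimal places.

0.0020

X ~ Binomial(n=9, p=0.27).
P(X=7) = C(9,7) · p^7 · (1−p)^2
= 36 · 0.0001046 · 0.5329 = 0.002007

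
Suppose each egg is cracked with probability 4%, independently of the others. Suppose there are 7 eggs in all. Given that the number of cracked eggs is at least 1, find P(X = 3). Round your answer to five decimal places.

0.00765

X ~ Binomial(7, 0.04). Want P(X=3 | X≥1) = P(X=3) / P(X≥1).
P(X=3) = C(7,3)·0.04^3·0.96^4 = 0.0019025
P(X≥1) = 1 − 0.7514475 = 0.2485525
Ratio = 0.0019025 / 0.2485525 = 0.0076545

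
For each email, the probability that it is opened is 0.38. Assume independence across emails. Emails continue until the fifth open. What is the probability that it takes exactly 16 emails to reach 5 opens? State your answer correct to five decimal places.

0.05628

Y = trial on which the fifth success occurs; negative binomial, r=5, p=0.38.
P(Y=16) = C(15,4) · p^5 · (1−p)^11
= 1365 · 0.0079235 · 0.0052037 = 0.0562807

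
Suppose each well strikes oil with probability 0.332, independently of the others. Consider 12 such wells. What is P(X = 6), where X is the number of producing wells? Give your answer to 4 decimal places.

0.1099

X ~ Binomial(n=12, p=0.332).
P(X=6) = C(12,6) · p^6 · (1−p)^6
= 924 · 0.0013391 · 0.08885 = 0.109941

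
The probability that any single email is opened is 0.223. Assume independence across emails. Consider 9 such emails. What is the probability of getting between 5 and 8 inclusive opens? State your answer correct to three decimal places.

X ~ Binomial(9, 0.223); P(5 ≤ X ≤ 8) = Σ C(9,k) p^k (1−p)^(9−k) over k:
  k=5: C(9,5)·0.223^5·0.777^4 = 0.02533
  k=6: C(9,6)·0.223^6·0.777^3 = 0.00485
  k=7: C(9,7)·0.223^7·0.777^2 = 0.00060
  k=8: C(9,8)·0.223^8·0.777^1 = 0.00004
Total = 0.03081

0.031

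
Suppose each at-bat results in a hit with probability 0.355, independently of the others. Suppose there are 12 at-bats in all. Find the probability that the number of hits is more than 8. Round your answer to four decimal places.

X ~ Binomial(12, 0.355); P(X ≥ 9) = Σ C(12,k) p^k (1−p)^(12−k) over k:
  k=9: C(12,9)·0.355^9·0.645^3 = 0.005286
  k=10: C(12,10)·0.355^10·0.645^2 = 0.000873
  k=11: C(12,11)·0.355^11·0.645^1 = 0.000087
  k=12: C(12,12)·0.355^12·0.645^0 = 0.000004
Total = 0.006251

0.0063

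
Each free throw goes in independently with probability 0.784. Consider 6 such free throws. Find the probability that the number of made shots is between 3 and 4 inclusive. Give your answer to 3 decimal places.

0.362

X ~ Binomial(6, 0.784); P(3 ≤ X ≤ 4) = Σ C(6,k) p^k (1−p)^(6−k) over k:
  k=3: C(6,3)·0.784^3·0.216^3 = 0.09713
  k=4: C(6,4)·0.784^4·0.216^2 = 0.26440
Total = 0.36153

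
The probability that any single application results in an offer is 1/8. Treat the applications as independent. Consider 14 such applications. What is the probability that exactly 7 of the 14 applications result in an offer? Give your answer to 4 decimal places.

0.0006

X ~ Binomial(n=14, p=0.125).
P(X=7) = C(14,7) · p^7 · (1−p)^7
= 3432 · 4.7684e-07 · 0.3927 = 0.000643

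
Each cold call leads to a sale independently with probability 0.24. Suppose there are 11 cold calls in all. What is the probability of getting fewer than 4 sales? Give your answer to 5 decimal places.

0.74044

X ~ Binomial(11, 0.24); P(X ≤ 3) = Σ C(11,k) p^k (1−p)^(11−k) over k:
  k=0: C(11,0)·0.24^0·0.76^11 = 0.0488596
  k=1: C(11,1)·0.24^1·0.76^10 = 0.1697227
  k=2: C(11,2)·0.24^2·0.76^9 = 0.2679832
  k=3: C(11,3)·0.24^3·0.76^8 = 0.2538788
Total = 0.7404442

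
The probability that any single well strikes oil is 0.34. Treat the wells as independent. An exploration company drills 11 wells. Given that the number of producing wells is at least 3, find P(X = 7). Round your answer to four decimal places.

0.0422

X ~ Binomial(11, 0.34). Want P(X=7 | X≥3) = P(X=7) / P(X≥3).
P(X=7) = C(11,7)·0.34^7·0.66^4 = 0.032888
P(X≥3) = 1 − 0.010351 − 0.058656 − 0.151083 = 0.779910
Ratio = 0.032888 / 0.779910 = 0.042169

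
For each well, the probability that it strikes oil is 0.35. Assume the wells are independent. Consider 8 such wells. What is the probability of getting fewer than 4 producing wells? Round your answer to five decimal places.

0.70640

X ~ Binomial(8, 0.35); P(X ≤ 3) = Σ C(8,k) p^k (1−p)^(8−k) over k:
  k=0: C(8,0)·0.35^0·0.65^8 = 0.0318645
  k=1: C(8,1)·0.35^1·0.65^7 = 0.1372624
  k=2: C(8,2)·0.35^2·0.65^6 = 0.2586868
  k=3: C(8,3)·0.35^3·0.65^5 = 0.2785858
Total = 0.7063994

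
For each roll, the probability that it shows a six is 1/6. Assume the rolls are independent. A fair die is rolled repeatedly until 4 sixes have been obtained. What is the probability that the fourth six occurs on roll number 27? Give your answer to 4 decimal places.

0.0303

Y = trial on which the fourth success occurs; negative binomial, r=4, p=0.166667.
P(Y=27) = C(26,3) · p^4 · (1−p)^23
= 2600 · 0.0007716 · 0.015095 = 0.030283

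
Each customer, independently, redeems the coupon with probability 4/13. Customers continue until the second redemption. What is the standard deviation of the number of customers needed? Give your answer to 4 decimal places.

3.8243

Y = total customers until the second success; negative binomial with r=2, p=0.307692.
SD(Y) = √[r(1−p)/p²] = √(14.625000) = 3.824265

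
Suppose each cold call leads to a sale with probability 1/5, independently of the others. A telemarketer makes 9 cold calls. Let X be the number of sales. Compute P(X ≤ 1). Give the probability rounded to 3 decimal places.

X ~ Binomial(9, 0.20); P(X ≤ 1) = Σ C(9,k) p^k (1−p)^(9−k) over k:
  k=0: C(9,0)·0.20^0·0.80^9 = 0.13422
  k=1: C(9,1)·0.20^1·0.80^8 = 0.30199
Total = 0.43621

0.436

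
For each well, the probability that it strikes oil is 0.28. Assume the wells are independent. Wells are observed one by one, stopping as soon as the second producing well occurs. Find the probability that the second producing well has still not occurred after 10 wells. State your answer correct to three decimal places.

Needing more than 10 wells ⇔ fewer than 2 successes in the first 10. With X ~ Binomial(10, 0.28), P(Y > 10) = P(X ≤ 1).
  k=0: C(10,0)·0.28^0·0.72^10 = 0.03744
  k=1: C(10,1)·0.28^1·0.72^9 = 0.14560
P(X ≤ 1) = 0.18304

0.183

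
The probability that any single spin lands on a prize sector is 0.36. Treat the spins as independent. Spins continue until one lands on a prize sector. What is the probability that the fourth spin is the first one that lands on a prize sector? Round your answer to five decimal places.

0.09437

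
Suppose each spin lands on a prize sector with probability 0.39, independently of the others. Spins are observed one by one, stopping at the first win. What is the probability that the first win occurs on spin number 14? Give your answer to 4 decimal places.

Geometric (trials to first success), p = 0.39.
P(Y = 14) = (1−p)^13 · p = 0.0016192 · 0.39 = 0.000631

0.0006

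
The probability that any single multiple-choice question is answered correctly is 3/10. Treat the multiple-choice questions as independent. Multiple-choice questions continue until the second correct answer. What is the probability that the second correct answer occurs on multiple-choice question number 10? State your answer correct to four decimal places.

0.0467

Y = trial on which the second success occurs; negative binomial, r=2, p=0.30.
P(Y=10) = C(9,1) · p^2 · (1−p)^8
= 9 · 0.09 · 0.057648 = 0.046695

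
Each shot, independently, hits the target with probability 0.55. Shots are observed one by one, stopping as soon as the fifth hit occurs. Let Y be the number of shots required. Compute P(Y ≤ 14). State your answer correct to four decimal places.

Finishing within 14 shots ⇔ at least 5 successes in the first 14. With X ~ Binomial(14, 0.55), P(Y ≤ 14) = 1 − P(X ≤ 4).
  k=0: C(14,0)·0.55^0·0.45^14 = 0.000014
  k=1: C(14,1)·0.55^1·0.45^13 = 0.000239
  k=2: C(14,2)·0.55^2·0.45^12 = 0.001898
  k=3: C(14,3)·0.55^3·0.45^11 = 0.009280
  k=4: C(14,4)·0.55^4·0.45^10 = 0.031190
1 − 0.042620 = 0.957380

0.9574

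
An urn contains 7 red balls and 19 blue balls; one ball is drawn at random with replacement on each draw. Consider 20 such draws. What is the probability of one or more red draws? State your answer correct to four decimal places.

P(at least one) = 1 − P(none) = 1 − (1 − 0.269231)^20
= 1 − 0.001886 = 0.998114

0.9981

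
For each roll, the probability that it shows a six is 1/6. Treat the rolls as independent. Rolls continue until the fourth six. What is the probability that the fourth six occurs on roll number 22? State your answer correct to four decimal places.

0.0385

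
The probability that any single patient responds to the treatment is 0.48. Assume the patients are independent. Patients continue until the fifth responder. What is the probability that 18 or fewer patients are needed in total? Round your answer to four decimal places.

0.9767

Finishing within 18 patients ⇔ at least 5 successes in the first 18. With X ~ Binomial(18, 0.48), P(Y ≤ 18) = 1 − P(X ≤ 4).
  k=0: C(18,0)·0.48^0·0.52^18 = 0.000008
  k=1: C(18,1)·0.48^1·0.52^17 = 0.000128
  k=2: C(18,2)·0.48^2·0.52^16 = 0.001007
  k=3: C(18,3)·0.48^3·0.52^15 = 0.004960
  k=4: C(18,4)·0.48^4·0.52^14 = 0.017169
1 − 0.023272 = 0.976728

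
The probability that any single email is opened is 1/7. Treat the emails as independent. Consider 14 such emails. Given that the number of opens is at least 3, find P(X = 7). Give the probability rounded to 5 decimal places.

0.00439

X ~ Binomial(14, 0.142857). Want P(X=7 | X≥3) = P(X=7) / P(X≥3).
P(X=7) = C(14,7)·0.142857^7·0.857143^7 = 0.0014166
P(X≥3) = 1 − 0.1155433 − 0.2696011 − 0.2920679 = 0.3227876
Ratio = 0.0014166 / 0.3227876 = 0.0043885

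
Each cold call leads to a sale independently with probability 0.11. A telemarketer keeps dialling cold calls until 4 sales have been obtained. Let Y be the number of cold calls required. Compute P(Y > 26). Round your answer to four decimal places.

0.6807

Needing more than 26 cold calls ⇔ fewer than 4 successes in the first 26. With X ~ Binomial(26, 0.11), P(Y > 26) = P(X ≤ 3).
  k=0: C(26,0)·0.11^0·0.89^26 = 0.048321
  k=1: C(26,1)·0.11^1·0.89^25 = 0.155280
  k=2: C(26,2)·0.11^2·0.89^24 = 0.239899
  k=3: C(26,3)·0.11^3·0.89^23 = 0.237204
P(X ≤ 3) = 0.680705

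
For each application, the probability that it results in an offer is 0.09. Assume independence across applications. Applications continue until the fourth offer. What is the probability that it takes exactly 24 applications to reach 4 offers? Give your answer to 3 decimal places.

Y = trial on which the fourth success occurs; negative binomial, r=4, p=0.09.
P(Y=24) = C(23,3) · p^4 · (1−p)^20
= 1771 · 6.561e-05 · 0.15164 = 0.01762

0.018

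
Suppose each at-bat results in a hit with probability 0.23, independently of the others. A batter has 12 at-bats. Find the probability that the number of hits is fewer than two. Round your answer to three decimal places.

0.199

X ~ Binomial(12, 0.23); P(X ≤ 1) = Σ C(12,k) p^k (1−p)^(12−k) over k:
  k=0: C(12,0)·0.23^0·0.77^12 = 0.04344
  k=1: C(12,1)·0.23^1·0.77^11 = 0.15571
Total = 0.19915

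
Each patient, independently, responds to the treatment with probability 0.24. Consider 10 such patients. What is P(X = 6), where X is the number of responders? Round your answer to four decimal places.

0.0134

X ~ Binomial(n=10, p=0.24).
P(X=6) = C(10,6) · p^6 · (1−p)^4
= 210 · 0.0001911 · 0.33362 = 0.013389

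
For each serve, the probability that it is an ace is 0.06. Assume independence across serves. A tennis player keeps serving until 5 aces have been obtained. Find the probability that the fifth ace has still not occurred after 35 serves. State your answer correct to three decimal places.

0.944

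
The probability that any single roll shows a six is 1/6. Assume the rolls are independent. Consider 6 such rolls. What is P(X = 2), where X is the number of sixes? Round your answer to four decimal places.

0.2009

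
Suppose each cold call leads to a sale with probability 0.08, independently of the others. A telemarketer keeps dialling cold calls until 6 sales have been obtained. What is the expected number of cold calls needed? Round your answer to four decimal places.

75.0000

Y = total cold calls until the sixth success; negative binomial with r=6, p=0.08.
E[Y] = r / p = 6 / 0.08 = 75.000000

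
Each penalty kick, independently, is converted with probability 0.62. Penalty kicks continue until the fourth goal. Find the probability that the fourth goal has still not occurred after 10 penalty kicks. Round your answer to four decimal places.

0.0413

Needing more than 10 penalty kicks ⇔ fewer than 4 successes in the first 10. With X ~ Binomial(10, 0.62), P(Y > 10) = P(X ≤ 3).
  k=0: C(10,0)·0.62^0·0.38^10 = 0.000063
  k=1: C(10,1)·0.62^1·0.38^9 = 0.001024
  k=2: C(10,2)·0.62^2·0.38^8 = 0.007521
  k=3: C(10,3)·0.62^3·0.38^7 = 0.032722
P(X ≤ 3) = 0.041330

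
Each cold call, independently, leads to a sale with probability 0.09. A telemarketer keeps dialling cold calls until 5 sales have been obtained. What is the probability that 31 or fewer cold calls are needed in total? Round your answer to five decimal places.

0.14163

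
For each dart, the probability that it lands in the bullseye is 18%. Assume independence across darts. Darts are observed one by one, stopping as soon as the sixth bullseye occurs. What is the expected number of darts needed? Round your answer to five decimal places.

33.33333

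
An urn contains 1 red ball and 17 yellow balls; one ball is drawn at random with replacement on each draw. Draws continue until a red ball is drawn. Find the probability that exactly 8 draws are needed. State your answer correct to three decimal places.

0.037

Geometric (trials to first success), p = 0.055556.
P(Y = 8) = (1−p)^7 · p = 0.67025 · 0.055556 = 0.03724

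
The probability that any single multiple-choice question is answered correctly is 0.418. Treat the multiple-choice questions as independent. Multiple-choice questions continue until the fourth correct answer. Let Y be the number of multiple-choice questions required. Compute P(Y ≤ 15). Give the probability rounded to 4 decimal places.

0.9302

Finishing within 15 multiple-choice questions ⇔ at least 4 successes in the first 15. With X ~ Binomial(15, 0.418), P(Y ≤ 15) = 1 − P(X ≤ 3).
  k=0: C(15,0)·0.418^0·0.582^15 = 0.000298
  k=1: C(15,1)·0.418^1·0.582^14 = 0.003208
  k=2: C(15,2)·0.418^2·0.582^13 = 0.016127
  k=3: C(15,3)·0.418^3·0.582^12 = 0.050190
1 − 0.069822 = 0.930178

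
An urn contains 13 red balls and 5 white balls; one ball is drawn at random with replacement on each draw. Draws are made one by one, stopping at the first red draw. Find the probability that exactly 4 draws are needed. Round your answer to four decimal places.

0.0155

Geometric (trials to first success), p = 0.722222.
P(Y = 4) = (1−p)^3 · p = 0.021433 · 0.722222 = 0.015480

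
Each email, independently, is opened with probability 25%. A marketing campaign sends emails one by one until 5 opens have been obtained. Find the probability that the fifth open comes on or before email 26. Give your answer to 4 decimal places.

0.8156

Finishing within 26 emails ⇔ at least 5 successes in the first 26. With X ~ Binomial(26, 0.25), P(Y ≤ 26) = 1 − P(X ≤ 4).
  k=0: C(26,0)·0.25^0·0.75^26 = 0.000564
  k=1: C(26,1)·0.25^1·0.75^25 = 0.004892
  k=2: C(26,2)·0.25^2·0.75^24 = 0.020381
  k=3: C(26,3)·0.25^3·0.75^23 = 0.054350
  k=4: C(26,4)·0.25^4·0.75^22 = 0.104172
1 − 0.184359 = 0.815641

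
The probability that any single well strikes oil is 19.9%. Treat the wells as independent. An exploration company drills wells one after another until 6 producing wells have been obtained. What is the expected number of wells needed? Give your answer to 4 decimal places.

Y = total wells until the sixth success; negative binomial with r=6, p=0.199.
E[Y] = r / p = 6 / 0.199 = 30.150754

30.1508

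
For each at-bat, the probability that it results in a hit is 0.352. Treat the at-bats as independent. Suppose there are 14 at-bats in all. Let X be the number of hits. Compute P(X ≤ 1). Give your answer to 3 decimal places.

X ~ Binomial(14, 0.352); P(X ≤ 1) = Σ C(14,k) p^k (1−p)^(14−k) over k:
  k=0: C(14,0)·0.352^0·0.648^14 = 0.00230
  k=1: C(14,1)·0.352^1·0.648^13 = 0.01750
Total = 0.01981

0.020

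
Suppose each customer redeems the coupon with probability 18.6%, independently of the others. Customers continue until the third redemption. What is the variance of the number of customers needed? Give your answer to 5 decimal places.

70.58619

Y = total customers until the third success; negative binomial with r=3, p=0.186.
Var(Y) = r(1−p)/p² = 3·0.814 / 0.186² = 70.5861949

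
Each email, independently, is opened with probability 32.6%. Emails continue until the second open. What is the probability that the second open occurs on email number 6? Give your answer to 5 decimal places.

0.10966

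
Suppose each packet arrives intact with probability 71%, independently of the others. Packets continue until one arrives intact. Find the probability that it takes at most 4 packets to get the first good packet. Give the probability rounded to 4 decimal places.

0.9929

Y = number of packets to the first success; geometric, p = 0.71.
P(Y ≤ 4) = 1 − (1−p)^4 = 1 − 0.007073 = 0.992927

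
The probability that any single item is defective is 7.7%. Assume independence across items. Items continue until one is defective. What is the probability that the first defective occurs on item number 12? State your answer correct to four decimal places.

0.0319

Geometric (trials to first success), p = 0.077.
P(Y = 12) = (1−p)^11 · p = 0.41421 · 0.077 = 0.031894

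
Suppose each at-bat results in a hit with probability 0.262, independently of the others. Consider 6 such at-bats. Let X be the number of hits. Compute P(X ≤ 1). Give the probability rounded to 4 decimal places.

X ~ Binomial(6, 0.262); P(X ≤ 1) = Σ C(6,k) p^k (1−p)^(6−k) over k:
  k=0: C(6,0)·0.262^0·0.738^6 = 0.161562
  k=1: C(6,1)·0.262^1·0.738^5 = 0.344139
Total = 0.505701

0.5057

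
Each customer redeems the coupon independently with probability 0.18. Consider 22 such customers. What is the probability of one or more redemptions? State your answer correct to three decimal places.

0.987

P(at least one) = 1 − P(none) = 1 − (1 − 0.18)^22
= 1 − 0.01270 = 0.98730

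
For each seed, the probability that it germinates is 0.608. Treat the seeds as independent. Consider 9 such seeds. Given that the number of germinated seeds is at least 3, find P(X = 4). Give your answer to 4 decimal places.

X ~ Binomial(9, 0.608). Want P(X=4 | X≥3) = P(X=4) / P(X≥3).
P(X=4) = C(9,4)·0.608^4·0.392^5 = 0.159373
P(X≥3) = 1 − 0.000219 − 0.003051 − 0.018928 = 0.977802
Ratio = 0.159373 / 0.977802 = 0.162991

0.1630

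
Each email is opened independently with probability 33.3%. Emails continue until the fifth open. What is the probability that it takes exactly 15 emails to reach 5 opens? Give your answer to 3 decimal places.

0.071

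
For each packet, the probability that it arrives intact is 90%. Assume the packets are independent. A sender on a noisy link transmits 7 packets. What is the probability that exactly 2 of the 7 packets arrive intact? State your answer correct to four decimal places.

0.0002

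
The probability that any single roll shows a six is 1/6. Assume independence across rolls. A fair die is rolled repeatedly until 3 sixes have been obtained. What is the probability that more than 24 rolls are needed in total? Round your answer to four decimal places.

Needing more than 24 rolls ⇔ fewer than 3 successes in the first 24. With X ~ Binomial(24, 0.166667), P(Y > 24) = P(X ≤ 2).
  k=0: C(24,0)·0.166667^0·0.833333^24 = 0.012579
  k=1: C(24,1)·0.166667^1·0.833333^23 = 0.060380
  k=2: C(24,2)·0.166667^2·0.833333^22 = 0.138873
P(X ≤ 2) = 0.211832

0.2118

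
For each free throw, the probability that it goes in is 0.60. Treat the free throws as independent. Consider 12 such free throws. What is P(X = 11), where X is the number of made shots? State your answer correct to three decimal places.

0.017

X ~ Binomial(n=12, p=0.60).
P(X=11) = C(12,11) · p^11 · (1−p)^1
= 12 · 0.003628 · 0.4 = 0.01741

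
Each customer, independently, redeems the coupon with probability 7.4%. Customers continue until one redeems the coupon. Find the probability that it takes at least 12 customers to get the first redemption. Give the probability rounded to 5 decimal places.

0.42926

Y = number of customers to the first success; geometric, p = 0.074.
P(Y > 11) = P(first 11 all fail) = (1−p)^11 = 0.4292604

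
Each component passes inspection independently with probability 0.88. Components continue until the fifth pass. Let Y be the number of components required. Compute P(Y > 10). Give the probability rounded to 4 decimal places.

Needing more than 10 components ⇔ fewer than 5 successes in the first 10. With X ~ Binomial(10, 0.88), P(Y > 10) = P(X ≤ 4).
  k=0: C(10,0)·0.88^0·0.12^10 = 0.000000
  k=1: C(10,1)·0.88^1·0.12^9 = 0.000000
  k=2: C(10,2)·0.88^2·0.12^8 = 0.000001
  k=3: C(10,3)·0.88^3·0.12^7 = 0.000029
  k=4: C(10,4)·0.88^4·0.12^6 = 0.000376
P(X ≤ 4) = 0.000407

0.0004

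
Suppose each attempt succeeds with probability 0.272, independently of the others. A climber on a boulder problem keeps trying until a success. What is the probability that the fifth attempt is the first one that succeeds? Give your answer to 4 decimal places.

Geometric (trials to first success), p = 0.272.
P(Y = 5) = (1−p)^4 · p = 0.28088 · 0.272 = 0.076400

0.0764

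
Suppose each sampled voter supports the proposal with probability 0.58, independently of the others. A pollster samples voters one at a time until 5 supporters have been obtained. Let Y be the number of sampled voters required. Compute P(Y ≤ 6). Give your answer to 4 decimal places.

0.2035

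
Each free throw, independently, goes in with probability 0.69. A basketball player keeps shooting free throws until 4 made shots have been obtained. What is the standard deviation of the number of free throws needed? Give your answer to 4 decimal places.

1.6138

Y = total free throws until the fourth success; negative binomial with r=4, p=0.69.
SD(Y) = √[r(1−p)/p²] = √(2.604495) = 1.613845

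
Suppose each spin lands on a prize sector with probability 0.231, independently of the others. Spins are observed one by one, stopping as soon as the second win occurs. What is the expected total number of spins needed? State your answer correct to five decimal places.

8.65801

Y = total spins until the second success; negative binomial with r=2, p=0.231.
E[Y] = r / p = 2 / 0.231 = 8.6580087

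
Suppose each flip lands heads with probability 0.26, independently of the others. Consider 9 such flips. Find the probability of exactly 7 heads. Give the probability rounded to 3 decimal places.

X ~ Binomial(n=9, p=0.26).
P(X=7) = C(9,7) · p^7 · (1−p)^2
= 36 · 8.0318e-05 · 0.5476 = 0.00158

0.002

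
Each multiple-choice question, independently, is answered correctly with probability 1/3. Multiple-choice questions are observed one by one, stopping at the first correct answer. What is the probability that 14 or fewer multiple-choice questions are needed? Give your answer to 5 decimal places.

0.99657

Y = number of multiple-choice questions to the first success; geometric, p = 0.333333.
P(Y ≤ 14) = 1 − (1−p)^14 = 1 − 0.0034255 = 0.9965745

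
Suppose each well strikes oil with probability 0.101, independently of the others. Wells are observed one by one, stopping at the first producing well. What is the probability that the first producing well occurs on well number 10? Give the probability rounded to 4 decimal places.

0.0387

Geometric (trials to first success), p = 0.101.
P(Y = 10) = (1−p)^9 · p = 0.38356 · 0.101 = 0.038740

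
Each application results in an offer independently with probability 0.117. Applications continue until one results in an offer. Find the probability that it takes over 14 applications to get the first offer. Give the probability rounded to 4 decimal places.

Y = number of applications to the first success; geometric, p = 0.117.
P(Y > 14) = P(first 14 all fail) = (1−p)^14 = 0.175166

0.1752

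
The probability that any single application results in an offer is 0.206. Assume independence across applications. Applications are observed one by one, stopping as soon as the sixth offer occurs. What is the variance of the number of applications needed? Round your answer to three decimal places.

Y = total applications until the sixth success; negative binomial with r=6, p=0.206.
Var(Y) = r(1−p)/p² = 6·0.794 / 0.206² = 112.26317

112.263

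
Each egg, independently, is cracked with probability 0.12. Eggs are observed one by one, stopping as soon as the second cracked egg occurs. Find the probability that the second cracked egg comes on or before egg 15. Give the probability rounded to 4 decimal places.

Finishing within 15 eggs ⇔ at least 2 successes in the first 15. With X ~ Binomial(15, 0.12), P(Y ≤ 15) = 1 − P(X ≤ 1).
  k=0: C(15,0)·0.12^0·0.88^15 = 0.146974
  k=1: C(15,1)·0.12^1·0.88^14 = 0.300628
1 − 0.447602 = 0.552398

0.5524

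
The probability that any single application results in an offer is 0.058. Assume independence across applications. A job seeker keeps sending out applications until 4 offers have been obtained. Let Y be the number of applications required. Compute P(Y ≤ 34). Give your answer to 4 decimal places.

Finishing within 34 applications ⇔ at least 4 successes in the first 34. With X ~ Binomial(34, 0.058), P(Y ≤ 34) = 1 − P(X ≤ 3).
  k=0: C(34,0)·0.058^0·0.942^34 = 0.131139
  k=1: C(34,1)·0.058^1·0.942^33 = 0.274528
  k=2: C(34,2)·0.058^2·0.942^32 = 0.278900
  k=3: C(34,3)·0.058^3·0.942^31 = 0.183170
1 − 0.867736 = 0.132264

0.1323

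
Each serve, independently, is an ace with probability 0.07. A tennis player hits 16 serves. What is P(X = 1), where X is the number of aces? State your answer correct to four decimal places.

X ~ Binomial(n=16, p=0.07).
P(X=1) = C(16,1) · p^1 · (1−p)^15
= 16 · 0.07 · 0.3367 = 0.377105

0.3771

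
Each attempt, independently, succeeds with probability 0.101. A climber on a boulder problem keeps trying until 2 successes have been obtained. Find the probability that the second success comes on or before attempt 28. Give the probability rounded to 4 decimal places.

Finishing within 28 attempts ⇔ at least 2 successes in the first 28. With X ~ Binomial(28, 0.101), P(Y ≤ 28) = 1 − P(X ≤ 1).
  k=0: C(28,0)·0.101^0·0.899^28 = 0.050731
  k=1: C(28,1)·0.101^1·0.899^27 = 0.159585
1 − 0.210315 = 0.789685

0.7897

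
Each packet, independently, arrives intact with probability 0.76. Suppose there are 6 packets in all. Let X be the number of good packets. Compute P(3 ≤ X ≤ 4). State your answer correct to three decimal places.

0.410

X ~ Binomial(6, 0.76); P(3 ≤ X ≤ 4) = Σ C(6,k) p^k (1−p)^(6−k) over k:
  k=3: C(6,3)·0.76^3·0.24^3 = 0.12137
  k=4: C(6,4)·0.76^4·0.24^2 = 0.28825
Total = 0.40962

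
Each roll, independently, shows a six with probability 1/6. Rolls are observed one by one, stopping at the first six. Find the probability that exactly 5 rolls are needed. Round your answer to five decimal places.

Geometric (trials to first success), p = 0.166667.
P(Y = 5) = (1−p)^4 · p = 0.48225 · 0.166667 = 0.0803755

0.08038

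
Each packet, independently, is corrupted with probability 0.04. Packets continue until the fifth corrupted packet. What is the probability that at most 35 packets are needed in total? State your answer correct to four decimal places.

0.0122

Finishing within 35 packets ⇔ at least 5 successes in the first 35. With X ~ Binomial(35, 0.04), P(Y ≤ 35) = 1 − P(X ≤ 4).
  k=0: C(35,0)·0.04^0·0.96^35 = 0.239603
  k=1: C(35,1)·0.04^1·0.96^34 = 0.349422
  k=2: C(35,2)·0.04^2·0.96^33 = 0.247507
  k=3: C(35,3)·0.04^3·0.96^32 = 0.113441
  k=4: C(35,4)·0.04^4·0.96^31 = 0.037814
1 − 0.987787 = 0.012213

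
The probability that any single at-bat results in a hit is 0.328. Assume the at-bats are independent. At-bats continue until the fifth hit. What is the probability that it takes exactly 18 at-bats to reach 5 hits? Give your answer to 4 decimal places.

0.0515

Y = trial on which the fifth success occurs; negative binomial, r=5, p=0.328.
P(Y=18) = C(17,4) · p^5 · (1−p)^13
= 2380 · 0.0037964 · 0.005699 = 0.051493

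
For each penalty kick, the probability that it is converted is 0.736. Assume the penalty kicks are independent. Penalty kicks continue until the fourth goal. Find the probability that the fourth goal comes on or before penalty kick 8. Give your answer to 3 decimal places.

0.966

Finishing within 8 penalty kicks ⇔ at least 4 successes in the first 8. With X ~ Binomial(8, 0.736), P(Y ≤ 8) = 1 − P(X ≤ 3).
  k=0: C(8,0)·0.736^0·0.264^8 = 0.00002
  k=1: C(8,1)·0.736^1·0.264^7 = 0.00053
  k=2: C(8,2)·0.736^2·0.264^6 = 0.00513
  k=3: C(8,3)·0.736^3·0.264^5 = 0.02863
1 − 0.03432 = 0.96568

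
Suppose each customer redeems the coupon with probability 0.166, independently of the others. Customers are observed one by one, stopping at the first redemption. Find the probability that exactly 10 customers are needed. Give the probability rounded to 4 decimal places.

Geometric (trials to first success), p = 0.166.
P(Y = 10) = (1−p)^9 · p = 0.19521 · 0.166 = 0.032404

0.0324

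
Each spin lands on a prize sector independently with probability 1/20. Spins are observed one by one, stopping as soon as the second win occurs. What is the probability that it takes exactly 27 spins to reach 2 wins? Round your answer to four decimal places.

0.0180

Y = trial on which the second success occurs; negative binomial, r=2, p=0.05.
P(Y=27) = C(26,1) · p^2 · (1−p)^25
= 26 · 0.0025 · 0.27739 = 0.018030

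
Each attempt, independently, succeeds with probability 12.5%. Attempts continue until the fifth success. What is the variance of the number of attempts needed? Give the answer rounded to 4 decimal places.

Y = total attempts until the fifth success; negative binomial with r=5, p=0.125.
Var(Y) = r(1−p)/p² = 5·0.875 / 0.125² = 280.000000

280.0000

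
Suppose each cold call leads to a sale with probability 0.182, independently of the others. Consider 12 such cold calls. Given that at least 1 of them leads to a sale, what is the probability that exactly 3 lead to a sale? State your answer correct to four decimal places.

X ~ Binomial(12, 0.182). Want P(X=3 | X≥1) = P(X=3) / P(X≥1).
P(X=3) = C(12,3)·0.182^3·0.818^9 = 0.217479
P(X≥1) = 1 − 0.089751 = 0.910249
Ratio = 0.217479 / 0.910249 = 0.238922

0.2389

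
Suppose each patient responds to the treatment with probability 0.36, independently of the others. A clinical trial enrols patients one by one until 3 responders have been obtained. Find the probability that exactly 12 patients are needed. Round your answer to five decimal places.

0.04623

Y = trial on which the third success occurs; negative binomial, r=3, p=0.36.
P(Y=12) = C(11,2) · p^3 · (1−p)^9
= 55 · 0.046656 · 0.018014 = 0.0462264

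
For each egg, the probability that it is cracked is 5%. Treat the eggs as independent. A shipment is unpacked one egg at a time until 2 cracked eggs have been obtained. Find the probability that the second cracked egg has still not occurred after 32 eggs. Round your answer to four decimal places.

Needing more than 32 eggs ⇔ fewer than 2 successes in the first 32. With X ~ Binomial(32, 0.05), P(Y > 32) = P(X ≤ 1).
  k=0: C(32,0)·0.05^0·0.95^32 = 0.193711
  k=1: C(32,1)·0.05^1·0.95^31 = 0.326251
P(X ≤ 1) = 0.519962

0.5200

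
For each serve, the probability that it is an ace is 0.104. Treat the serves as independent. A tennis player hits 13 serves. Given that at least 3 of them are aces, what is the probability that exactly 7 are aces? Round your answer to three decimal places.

X ~ Binomial(13, 0.104). Want P(X=7 | X≥3) = P(X=7) / P(X≥3).
P(X=7) = C(13,7)·0.104^7·0.896^6 = 0.00012
P(X≥3) = 1 − 0.23989 − 0.36197 − 0.25209 = 0.14606
Ratio = 0.00012 / 0.14606 = 0.00080

0.001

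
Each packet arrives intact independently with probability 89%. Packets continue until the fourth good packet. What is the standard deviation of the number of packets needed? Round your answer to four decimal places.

Y = total packets until the fourth success; negative binomial with r=4, p=0.89.
SD(Y) = √[r(1−p)/p²] = √(0.555485) = 0.745309

0.7453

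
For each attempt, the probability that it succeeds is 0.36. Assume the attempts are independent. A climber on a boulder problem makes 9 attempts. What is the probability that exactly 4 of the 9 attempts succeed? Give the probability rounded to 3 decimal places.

0.227

X ~ Binomial(n=9, p=0.36).
P(X=4) = C(9,4) · p^4 · (1−p)^5
= 126 · 0.016796 · 0.10737 = 0.22724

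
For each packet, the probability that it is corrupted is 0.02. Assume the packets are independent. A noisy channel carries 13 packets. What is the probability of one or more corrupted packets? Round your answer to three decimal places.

0.231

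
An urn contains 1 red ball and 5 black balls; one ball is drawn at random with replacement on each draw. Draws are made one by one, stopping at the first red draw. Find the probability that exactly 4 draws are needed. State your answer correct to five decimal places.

0.09645

Geometric (trials to first success), p = 0.166667.
P(Y = 4) = (1−p)^3 · p = 0.5787 · 0.166667 = 0.0964506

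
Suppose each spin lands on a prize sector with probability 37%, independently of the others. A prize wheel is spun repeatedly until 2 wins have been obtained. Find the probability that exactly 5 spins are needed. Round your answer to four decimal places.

0.1369

Y = trial on which the second success occurs; negative binomial, r=2, p=0.37.
P(Y=5) = C(4,1) · p^2 · (1−p)^3
= 4 · 0.1369 · 0.25005 = 0.136926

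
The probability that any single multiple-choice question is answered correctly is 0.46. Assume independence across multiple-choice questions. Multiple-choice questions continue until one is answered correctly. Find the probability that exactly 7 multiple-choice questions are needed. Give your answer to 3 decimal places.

0.011

Geometric (trials to first success), p = 0.46.
P(Y = 7) = (1−p)^6 · p = 0.024795 · 0.46 = 0.01141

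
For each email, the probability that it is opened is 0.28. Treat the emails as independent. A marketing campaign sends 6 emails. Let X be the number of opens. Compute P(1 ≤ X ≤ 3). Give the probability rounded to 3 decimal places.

0.805

X ~ Binomial(6, 0.28); P(1 ≤ X ≤ 3) = Σ C(6,k) p^k (1−p)^(6−k) over k:
  k=1: C(6,1)·0.28^1·0.72^5 = 0.32507
  k=2: C(6,2)·0.28^2·0.72^4 = 0.31604
  k=3: C(6,3)·0.28^3·0.72^3 = 0.16387
Total = 0.80497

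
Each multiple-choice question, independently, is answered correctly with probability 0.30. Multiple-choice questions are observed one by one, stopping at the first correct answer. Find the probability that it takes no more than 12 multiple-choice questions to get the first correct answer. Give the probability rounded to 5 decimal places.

Y = number of multiple-choice questions to the first success; geometric, p = 0.30.
P(Y ≤ 12) = 1 − (1−p)^12 = 1 − 0.0138413 = 0.9861587

0.98616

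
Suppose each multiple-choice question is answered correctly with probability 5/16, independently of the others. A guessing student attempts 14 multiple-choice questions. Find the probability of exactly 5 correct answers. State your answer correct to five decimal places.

X ~ Binomial(n=14, p=0.3125).
P(X=5) = C(14,5) · p^5 · (1−p)^9
= 2002 · 0.0029802 · 0.034313 = 0.2047239

0.20472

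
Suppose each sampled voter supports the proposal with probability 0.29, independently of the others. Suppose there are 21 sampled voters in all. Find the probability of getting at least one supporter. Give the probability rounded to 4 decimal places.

P(at least one) = 1 − P(none) = 1 − (1 − 0.29)^21
= 1 − 0.000752 = 0.999248

0.9992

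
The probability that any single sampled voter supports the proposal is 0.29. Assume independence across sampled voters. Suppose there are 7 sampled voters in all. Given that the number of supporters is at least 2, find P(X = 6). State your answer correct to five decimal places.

0.00456

X ~ Binomial(7, 0.29). Want P(X=6 | X≥2) = P(X=6) / P(X≥2).
P(X=6) = C(7,6)·0.29^6·0.71^1 = 0.0029563
P(X≥2) = 1 − 0.0909512 − 0.2600436 = 0.6490052
Ratio = 0.0029563 / 0.6490052 = 0.0045551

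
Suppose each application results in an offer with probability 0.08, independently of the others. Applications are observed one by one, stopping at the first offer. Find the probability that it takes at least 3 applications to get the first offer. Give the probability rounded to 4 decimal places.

Y = number of applications to the first success; geometric, p = 0.08.
P(Y > 2) = P(first 2 all fail) = (1−p)^2 = 0.846400

0.8464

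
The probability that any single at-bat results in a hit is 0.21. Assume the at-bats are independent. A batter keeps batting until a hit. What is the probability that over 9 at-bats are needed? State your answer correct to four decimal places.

Y = number of at-bats to the first success; geometric, p = 0.21.
P(Y > 9) = P(first 9 all fail) = (1−p)^9 = 0.119852

0.1199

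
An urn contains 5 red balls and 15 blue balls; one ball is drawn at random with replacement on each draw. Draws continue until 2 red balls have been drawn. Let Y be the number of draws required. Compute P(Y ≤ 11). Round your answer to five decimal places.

0.80290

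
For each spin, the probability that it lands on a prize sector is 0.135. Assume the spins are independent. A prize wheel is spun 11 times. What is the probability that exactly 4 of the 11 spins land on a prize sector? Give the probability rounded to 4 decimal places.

X ~ Binomial(n=11, p=0.135).
P(X=4) = C(11,4) · p^4 · (1−p)^7
= 330 · 0.00033215 · 0.36234 = 0.039716

0.0397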